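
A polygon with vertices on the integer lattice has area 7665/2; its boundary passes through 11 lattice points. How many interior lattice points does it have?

From Pick's theorem, I = A − B/2 + 1 = 7665/2 − 11/2 + 1 = 3828.

3828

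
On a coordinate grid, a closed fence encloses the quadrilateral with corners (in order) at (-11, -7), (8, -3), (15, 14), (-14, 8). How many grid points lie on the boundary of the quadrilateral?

The number of boundary lattice points is Σ gcd(|Δx|,|Δy|) = gcd(19,4) + gcd(7,17) + gcd(29,6) + gcd(3,15) = 1+1+1+3 = 6.

6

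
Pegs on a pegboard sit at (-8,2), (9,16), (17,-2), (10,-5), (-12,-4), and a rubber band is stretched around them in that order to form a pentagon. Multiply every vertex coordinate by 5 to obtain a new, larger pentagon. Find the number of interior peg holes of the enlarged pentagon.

By the shoelace formula, twice the signed area is |[(-8)·16 − 9·2] + [9·(-2) − 17·16] + [17·(-5) − 10·(-2)] + [10·(-4) − (-12)·(-5)] + [(-12)·2 − (-8)·(-4)]| = 657, so the area is 328.5.
Summing gcd(|Δx|,|Δy|) over the edges gives the boundary count: gcd(17,14) + gcd(8,18) + gcd(7,3) + gcd(22,1) + gcd(4,6) = 1+2+1+1+2 = 7.
Scaling by 5 multiplies the area by 5² = 25 (so the new area is 8212.5) and multiplies the boundary lattice-point count by 5, giving 35.
By Pick's theorem, the interior count of the dilated polygon is 8212.5 − 35/2 + 1 = 8196.

8196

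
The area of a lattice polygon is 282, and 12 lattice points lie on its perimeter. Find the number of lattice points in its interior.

277

Pick's theorem A = I + B/2 − 1 rearranges to I = A − B/2 + 1 = 282 − 12/2 + 1 = 277.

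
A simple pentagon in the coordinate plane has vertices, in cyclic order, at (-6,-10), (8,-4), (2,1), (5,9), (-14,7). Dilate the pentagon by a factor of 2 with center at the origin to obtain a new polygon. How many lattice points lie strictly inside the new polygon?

The shoelace formula gives twice the area as |[(-6)·(-4) − 8·(-10)] + [8·1 − 2·(-4)] + [2·9 − 5·1] + [5·7 − (-14)·9] + [(-14)·(-10) − (-6)·7]| = 476, so the area is 238.
Along each edge there are gcd(|Δx|,|Δy|)+1 lattice points, so counting each shared vertex once the boundary has gcd(14,6) + gcd(6,5) + gcd(3,8) + gcd(19,2) + gcd(8,17) = 2+1+1+1+1 = 6.
Scaling by 2 multiplies the area by 2² = 4 (so the new area is 952) and multiplies the boundary lattice-point count by 2, giving 12.
By Pick's theorem, the interior count of the dilated polygon is 952 − 12/2 + 1 = 947.

947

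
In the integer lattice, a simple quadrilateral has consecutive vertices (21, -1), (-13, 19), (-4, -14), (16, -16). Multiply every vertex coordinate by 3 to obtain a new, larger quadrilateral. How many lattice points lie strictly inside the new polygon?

5617

Using the shoelace formula, 2A = |(21·19 − (-13)·(-1)) + ((-13)·(-14) − (-4)·19) + ((-4)·(-16) − 16·(-14)) + (16·(-1) − 21·(-16))| = 1252, so the area is 626.
Along each edge there are gcd(|Δx|,|Δy|)+1 lattice points, so counting each shared vertex once the boundary has gcd(34,20) + gcd(9,33) + gcd(20,2) + gcd(5,15) = 2+3+2+5 = 12.
Scaling by 3 multiplies the area by 3² = 9 (so the new area is 5634) and multiplies the boundary lattice-point count by 3, giving 36.
By Pick's theorem, the interior count of the dilated polygon is 5634 − 36/2 + 1 = 5617.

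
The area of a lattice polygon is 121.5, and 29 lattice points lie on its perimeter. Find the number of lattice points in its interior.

Pick's theorem A = I + B/2 − 1 rearranges to I = A − B/2 + 1 = 121.5 − 29/2 + 1 = 108.

108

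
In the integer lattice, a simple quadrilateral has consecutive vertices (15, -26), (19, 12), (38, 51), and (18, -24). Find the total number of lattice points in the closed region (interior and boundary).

Using the shoelace formula, 2A = |[15·12 − 19·(-26)] + [19·51 − 38·12] + [38·(-24) − 18·51] + [18·(-26) − 15·(-24)]| = 751, so the area is 375.5.
The number of boundary lattice points is Σ gcd(|Δx|,|Δy|) = gcd(4,38) + gcd(19,39) + gcd(20,75) + gcd(3,2) = 2+1+5+1 = 9.
Pick's theorem gives I = A − B/2 + 1 = 375.5 − 9/2 + 1 = 372, so the closed region contains I + B = 372 + 9 = 381 lattice points.

381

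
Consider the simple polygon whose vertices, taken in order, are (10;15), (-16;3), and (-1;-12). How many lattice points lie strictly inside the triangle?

Using the shoelace formula, 2A = |[10·3 − (-16)·15] + [(-16)·(-12) − (-1)·3] + [(-1)·15 − 10·(-12)]| = 570, so the area is 285.
Summing gcd(|Δx|,|Δy|) over the edges gives the boundary count: gcd(26,12) + gcd(15,15) + gcd(11,27) = 2+15+1 = 18.
By Pick's theorem A = I + B/2 − 1, so I = 285 − 18/2 + 1 = 277.

277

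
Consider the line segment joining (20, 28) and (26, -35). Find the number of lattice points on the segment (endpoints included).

4

The number of lattice points on a segment between lattice points is gcd(|Δx|,|Δy|) + 1 = gcd(6,63) + 1 = 3 + 1 = 4.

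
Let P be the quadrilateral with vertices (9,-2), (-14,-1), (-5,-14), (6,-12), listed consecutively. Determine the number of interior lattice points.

196

The shoelace formula gives twice the area as |(9·(-1) − (-14)·(-2)) + ((-14)·(-14) − (-5)·(-1)) + ((-5)·(-12) − 6·(-14)) + (6·(-2) − 9·(-12))| = 394, so the area is 197.
Along each edge there are gcd(|Δx|,|Δy|)+1 lattice points, so counting each shared vertex once the boundary has gcd(23,1) + gcd(9,13) + gcd(11,2) + gcd(3,10) = 1+1+1+1 = 4.
By Pick's theorem A = I + B/2 − 1, so I = 197 − 4/2 + 1 = 196.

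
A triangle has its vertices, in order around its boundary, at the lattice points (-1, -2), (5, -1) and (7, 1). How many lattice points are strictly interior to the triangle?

By the shoelace formula, twice the signed area is |((-1)·(-1) − 5·(-2)) + (5·1 − 7·(-1)) + (7·(-2) − (-1)·1)| = 10, so the area is 5.
The number of boundary lattice points is Σ gcd(|Δx|,|Δy|) = gcd(6,1) + gcd(2,2) + gcd(8,3) = 1+2+1 = 4.
Pick's theorem gives I = A − B/2 + 1 = 5 − 4/2 + 1 = 4.

4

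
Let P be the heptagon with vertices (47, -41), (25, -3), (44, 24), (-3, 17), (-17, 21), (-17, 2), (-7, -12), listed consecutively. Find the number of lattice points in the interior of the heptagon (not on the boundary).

The shoelace formula gives twice the area as |[47·(-3) − 25·(-41)] + [25·24 − 44·(-3)] + [44·17 − (-3)·24] + [(-3)·21 − (-17)·17] + [(-17)·2 − (-17)·21] + [(-17)·(-12) − (-7)·2] + [(-7)·(-41) − 47·(-12)]| = 4054, so the area is 2027.
The number of boundary lattice points is Σ gcd(|Δx|,|Δy|) = gcd(22,38) + gcd(19,27) + gcd(47,7) + gcd(14,4) + gcd(0,19) + gcd(10,14) + gcd(54,29) = 2+1+1+2+19+2+1 = 28.
By Pick's theorem A = I + B/2 − 1, so I = 2027 − 28/2 + 1 = 2014.

2014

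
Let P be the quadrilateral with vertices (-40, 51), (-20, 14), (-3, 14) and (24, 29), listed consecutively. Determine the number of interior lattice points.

1081

The shoelace formula gives twice the area as |[(-40)·14 − (-20)·51] + [(-20)·14 − (-3)·14] + [(-3)·29 − 24·14] + [24·51 − (-40)·29]| = 2183, so the area is 2183/2.
Summing gcd(|Δx|,|Δy|) over the edges gives the boundary count: gcd(20,37) + gcd(17,0) + gcd(27,15) + gcd(64,22) = 1+17+3+2 = 23.
Pick's theorem gives I = A − B/2 + 1 = 2183/2 − 23/2 + 1 = 1081.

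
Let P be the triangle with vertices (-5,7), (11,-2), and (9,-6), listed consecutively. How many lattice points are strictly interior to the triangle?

40

Using the shoelace formula, 2A = |((-5)·(-2) − 11·7) + (11·(-6) − 9·(-2)) + (9·7 − (-5)·(-6))| = 82, so the area is 41.
Summing gcd(|Δx|,|Δy|) over the edges gives the boundary count: gcd(16,9) + gcd(2,4) + gcd(14,13) = 1+2+1 = 4.
By Pick's theorem A = I + B/2 − 1, so I = 41 − 4/2 + 1 = 40.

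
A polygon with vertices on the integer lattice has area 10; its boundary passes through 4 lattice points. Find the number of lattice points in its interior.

From Pick's theorem, I = A − B/2 + 1 = 10 − 4/2 + 1 = 9.

9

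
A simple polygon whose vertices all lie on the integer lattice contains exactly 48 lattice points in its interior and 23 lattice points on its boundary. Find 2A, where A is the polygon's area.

117

Pick's theorem states A = I + B/2 − 1, so A = 48 + 23/2 − 1 = 117/2.
Hence 2A = 117.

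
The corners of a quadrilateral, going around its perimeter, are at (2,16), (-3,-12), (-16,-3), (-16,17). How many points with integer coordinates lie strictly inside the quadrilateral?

Using the shoelace formula, 2A = |[2·(-12) − (-3)·16] + [(-3)·(-3) − (-16)·(-12)] + [(-16)·17 − (-16)·(-3)] + [(-16)·16 − 2·17]| = 769, so the area is 384.5.
Along each edge there are gcd(|Δx|,|Δy|)+1 lattice points, so counting each shared vertex once the boundary has gcd(5,28) + gcd(13,9) + gcd(0,20) + gcd(18,1) = 1+1+20+1 = 23.
By Pick's theorem A = I + B/2 − 1, so I = 384.5 − 23/2 + 1 = 374.

374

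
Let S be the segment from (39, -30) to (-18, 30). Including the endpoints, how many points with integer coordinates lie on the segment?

4

The number of lattice points on a segment between lattice points is gcd(|Δx|,|Δy|) + 1 = gcd(57,60) + 1 = 3 + 1 = 4.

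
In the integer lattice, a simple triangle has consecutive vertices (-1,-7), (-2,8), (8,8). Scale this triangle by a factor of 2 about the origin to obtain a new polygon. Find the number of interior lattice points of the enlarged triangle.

287

The shoelace formula gives twice the area as |((-1)·8 − (-2)·(-7)) + ((-2)·8 − 8·8) + (8·(-7) − (-1)·8)| = 150, so the area is 75.
Along each edge there are gcd(|Δx|,|Δy|)+1 lattice points, so counting each shared vertex once the boundary has gcd(1,15) + gcd(10,0) + gcd(9,15) = 1+10+3 = 14.
Scaling by 2 multiplies the area by 2² = 4 (so the new area is 300) and multiplies the boundary lattice-point count by 2, giving 28.
By Pick's theorem, the interior count of the dilated polygon is 300 − 28/2 + 1 = 287.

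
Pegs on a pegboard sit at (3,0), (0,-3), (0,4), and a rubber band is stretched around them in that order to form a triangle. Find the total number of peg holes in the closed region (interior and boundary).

The shoelace formula gives twice the area as |(3·(-3) − 0·0) + (0·4 − 0·(-3)) + (0·0 − 3·4)| = 21, so the area is 21/2.
Along each edge there are gcd(|Δx|,|Δy|)+1 lattice points, so counting each shared vertex once the boundary has gcd(3,3) + gcd(0,7) + gcd(3,4) = 3+7+1 = 11.
Pick's theorem gives I = A − B/2 + 1 = 21/2 − 11/2 + 1 = 6, so the closed region contains I + B = 6 + 11 = 17 lattice points.

17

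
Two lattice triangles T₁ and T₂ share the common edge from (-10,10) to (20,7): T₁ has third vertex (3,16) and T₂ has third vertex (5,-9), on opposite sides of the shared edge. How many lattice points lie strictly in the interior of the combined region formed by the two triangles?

The union is the simple quadrilateral with vertices (-10,10), (3,16), (20,7), (5,-9) in order.
The shoelace formula gives twice the area as |[(-10)·16 − 3·10] + [3·7 − 20·16] + [20·(-9) − 5·7] + [5·10 − (-10)·(-9)]| = 744, so the area is 372.
Along each edge there are gcd(|Δx|,|Δy|)+1 lattice points, so counting each shared vertex once the boundary has gcd(13,6) + gcd(17,9) + gcd(15,16) + gcd(15,19) = 1+1+1+1 = 4.
By Pick's theorem I = A − B/2 + 1 = 372 − 4/2 + 1 = 371.

371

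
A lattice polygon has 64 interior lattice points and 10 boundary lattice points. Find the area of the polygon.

By Pick's theorem, A = I + B/2 − 1 = 64 + 10/2 − 1 = 68.

68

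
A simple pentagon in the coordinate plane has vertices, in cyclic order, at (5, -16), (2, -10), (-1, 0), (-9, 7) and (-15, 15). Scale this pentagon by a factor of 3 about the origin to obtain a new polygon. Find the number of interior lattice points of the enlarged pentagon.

439

The shoelace formula gives twice the area as |[5·(-10) − 2·(-16)] + [2·0 − (-1)·(-10)] + [(-1)·7 − (-9)·0] + [(-9)·15 − (-15)·7] + [(-15)·(-16) − 5·15]| = 100, so the area is 50.
Along each edge there are gcd(|Δx|,|Δy|)+1 lattice points, so counting each shared vertex once the boundary has gcd(3,6) + gcd(3,10) + gcd(8,7) + gcd(6,8) + gcd(20,31) = 3+1+1+2+1 = 8.
Scaling by 3 multiplies the area by 3² = 9 (so the new area is 450) and multiplies the boundary lattice-point count by 3, giving 24.
By Pick's theorem, the interior count of the dilated polygon is 450 − 24/2 + 1 = 439.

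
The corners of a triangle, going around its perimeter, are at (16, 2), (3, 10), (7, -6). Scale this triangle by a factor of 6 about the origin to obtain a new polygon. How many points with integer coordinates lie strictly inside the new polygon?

Using the shoelace formula, 2A = |(16·10 − 3·2) + (3·(-6) − 7·10) + (7·2 − 16·(-6))| = 176, so the area is 88.
The number of boundary lattice points is Σ gcd(|Δx|,|Δy|) = gcd(13,8) + gcd(4,16) + gcd(9,8) = 1+4+1 = 6.
Scaling by 6 multiplies the area by 6² = 36 (so the new area is 3168) and multiplies the boundary lattice-point count by 6, giving 36.
By Pick's theorem, the interior count of the dilated polygon is 3168 − 36/2 + 1 = 3151.

3151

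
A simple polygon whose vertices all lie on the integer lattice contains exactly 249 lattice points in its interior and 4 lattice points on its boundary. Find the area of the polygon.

250

By Pick's theorem, A = I + B/2 − 1 = 249 + 4/2 − 1 = 250.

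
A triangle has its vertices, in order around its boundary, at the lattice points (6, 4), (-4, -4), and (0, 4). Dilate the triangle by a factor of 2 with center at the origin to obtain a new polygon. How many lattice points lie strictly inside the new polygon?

By the shoelace formula, twice the signed area is |[6·(-4) − (-4)·4] + [(-4)·4 − 0·(-4)] + [0·4 − 6·4]| = 48, so the area is 24.
The number of boundary lattice points is Σ gcd(|Δx|,|Δy|) = gcd(10,8) + gcd(4,8) + gcd(6,0) = 2+4+6 = 12.
Scaling by 2 multiplies the area by 2² = 4 (so the new area is 96) and multiplies the boundary lattice-point count by 2, giving 24.
By Pick's theorem, the interior count of the dilated polygon is 96 − 24/2 + 1 = 85.

85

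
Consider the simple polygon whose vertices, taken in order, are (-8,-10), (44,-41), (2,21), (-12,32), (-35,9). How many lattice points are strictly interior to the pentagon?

By the shoelace formula, twice the signed area is |((-8)·(-41) − 44·(-10)) + (44·21 − 2·(-41)) + (2·32 − (-12)·21) + ((-12)·9 − (-35)·32) + ((-35)·(-10) − (-8)·9)| = 3524, so the area is 1762.
Summing gcd(|Δx|,|Δy|) over the edges gives the boundary count: gcd(52,31) + gcd(42,62) + gcd(14,11) + gcd(23,23) + gcd(27,19) = 1+2+1+23+1 = 28.
By Pick's theorem A = I + B/2 − 1, so I = 1762 − 28/2 + 1 = 1749.

1749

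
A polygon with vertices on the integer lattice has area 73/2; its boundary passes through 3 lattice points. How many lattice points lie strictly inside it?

36

From Pick's theorem, I = A − B/2 + 1 = 73/2 − 3/2 + 1 = 36.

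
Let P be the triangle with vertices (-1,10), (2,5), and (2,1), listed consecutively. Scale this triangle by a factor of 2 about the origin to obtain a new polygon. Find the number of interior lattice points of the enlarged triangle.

17

The shoelace formula gives twice the area as |[(-1)·5 − 2·10] + [2·1 − 2·5] + [2·10 − (-1)·1]| = 12, so the area is 6.
Along each edge there are gcd(|Δx|,|Δy|)+1 lattice points, so counting each shared vertex once the boundary has gcd(3,5) + gcd(0,4) + gcd(3,9) = 1+4+3 = 8.
Scaling by 2 multiplies the area by 2² = 4 (so the new area is 24) and multiplies the boundary lattice-point count by 2, giving 16.
By Pick's theorem, the interior count of the dilated polygon is 24 − 16/2 + 1 = 17.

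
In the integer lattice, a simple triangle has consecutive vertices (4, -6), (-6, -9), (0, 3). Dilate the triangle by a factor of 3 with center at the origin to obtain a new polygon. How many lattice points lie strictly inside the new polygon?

448

By the shoelace formula, twice the signed area is |(4·(-9) − (-6)·(-6)) + ((-6)·3 − 0·(-9)) + (0·(-6) − 4·3)| = 102, so the area is 51.
Along each edge there are gcd(|Δx|,|Δy|)+1 lattice points, so counting each shared vertex once the boundary has gcd(10,3) + gcd(6,12) + gcd(4,9) = 1+6+1 = 8.
Scaling by 3 multiplies the area by 3² = 9 (so the new area is 459) and multiplies the boundary lattice-point count by 3, giving 24.
By Pick's theorem, the interior count of the dilated polygon is 459 − 24/2 + 1 = 448.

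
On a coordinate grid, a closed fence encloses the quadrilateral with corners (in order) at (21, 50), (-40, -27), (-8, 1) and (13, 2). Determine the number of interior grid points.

872

By the shoelace formula, twice the signed area is |(21·(-27) − (-40)·50) + ((-40)·1 − (-8)·(-27)) + ((-8)·2 − 13·1) + (13·50 − 21·2)| = 1756, so the area is 878.
Along each edge there are gcd(|Δx|,|Δy|)+1 lattice points, so counting each shared vertex once the boundary has gcd(61,77) + gcd(32,28) + gcd(21,1) + gcd(8,48) = 1+4+1+8 = 14.
By Pick's theorem A = I + B/2 − 1, so I = 878 − 14/2 + 1 = 872.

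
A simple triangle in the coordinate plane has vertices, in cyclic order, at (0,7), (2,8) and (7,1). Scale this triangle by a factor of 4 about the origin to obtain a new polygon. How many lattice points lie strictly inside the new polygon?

Using the shoelace formula, 2A = |[0·8 − 2·7] + [2·1 − 7·8] + [7·7 − 0·1]| = 19, so the area is 19/2.
The number of boundary lattice points is Σ gcd(|Δx|,|Δy|) = gcd(2,1) + gcd(5,7) + gcd(7,6) = 1+1+1 = 3.
Scaling by 4 multiplies the area by 4² = 16 (so the new area is 152) and multiplies the boundary lattice-point count by 4, giving 12.
By Pick's theorem, the interior count of the dilated polygon is 152 − 12/2 + 1 = 147.

147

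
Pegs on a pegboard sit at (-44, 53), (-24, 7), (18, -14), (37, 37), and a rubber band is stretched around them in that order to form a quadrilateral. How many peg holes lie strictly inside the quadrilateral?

The shoelace formula gives twice the area as |((-44)·7 − (-24)·53) + ((-24)·(-14) − 18·7) + (18·37 − 37·(-14)) + (37·53 − (-44)·37)| = 5947, so the area is 5947/2.
Summing gcd(|Δx|,|Δy|) over the edges gives the boundary count: gcd(20,46) + gcd(42,21) + gcd(19,51) + gcd(81,16) = 2+21+1+1 = 25.
Pick's theorem gives I = A − B/2 + 1 = 5947/2 − 25/2 + 1 = 2962.

2962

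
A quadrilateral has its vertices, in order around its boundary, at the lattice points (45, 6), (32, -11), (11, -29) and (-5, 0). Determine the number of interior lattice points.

832

By the shoelace formula, twice the signed area is |[45·(-11) − 32·6] + [32·(-29) − 11·(-11)] + [11·0 − (-5)·(-29)] + [(-5)·6 − 45·0]| = 1669, so the area is 834.5.
Along each edge there are gcd(|Δx|,|Δy|)+1 lattice points, so counting each shared vertex once the boundary has gcd(13,17) + gcd(21,18) + gcd(16,29) + gcd(50,6) = 1+3+1+2 = 7.
By Pick's theorem A = I + B/2 − 1, so I = 834.5 − 7/2 + 1 = 832.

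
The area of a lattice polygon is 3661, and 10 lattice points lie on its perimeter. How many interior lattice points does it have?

3657

Pick's theorem A = I + B/2 − 1 rearranges to I = A − B/2 + 1 = 3661 − 10/2 + 1 = 3657.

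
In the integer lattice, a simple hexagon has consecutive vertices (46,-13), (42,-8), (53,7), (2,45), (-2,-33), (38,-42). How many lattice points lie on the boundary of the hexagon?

The number of boundary lattice points is Σ gcd(|Δx|,|Δy|) = gcd(4,5) + gcd(11,15) + gcd(51,38) + gcd(4,78) + gcd(40,9) + gcd(8,29) = 1+1+1+2+1+1 = 7.

7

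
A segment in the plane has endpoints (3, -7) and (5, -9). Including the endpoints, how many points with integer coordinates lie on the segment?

3

The number of lattice points on a segment between lattice points is gcd(|Δx|,|Δy|) + 1 = gcd(2,2) + 1 = 2 + 1 = 3.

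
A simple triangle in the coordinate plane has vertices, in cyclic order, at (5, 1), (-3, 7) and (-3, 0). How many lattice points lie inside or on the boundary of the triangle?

By the shoelace formula, twice the signed area is |(5·7 − (-3)·1) + ((-3)·0 − (-3)·7) + ((-3)·1 − 5·0)| = 56, so the area is 28.
Along each edge there are gcd(|Δx|,|Δy|)+1 lattice points, so counting each shared vertex once the boundary has gcd(8,6) + gcd(0,7) + gcd(8,1) = 2+7+1 = 10.
Pick's theorem gives I = A − B/2 + 1 = 28 − 10/2 + 1 = 24, so the closed region contains I + B = 24 + 10 = 34 lattice points.

34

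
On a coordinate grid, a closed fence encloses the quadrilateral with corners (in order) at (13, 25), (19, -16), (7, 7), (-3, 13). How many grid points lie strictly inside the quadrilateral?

282

By the shoelace formula, twice the signed area is |(13·(-16) − 19·25) + (19·7 − 7·(-16)) + (7·13 − (-3)·7) + ((-3)·25 − 13·13)| = 570, so the area is 285.
The number of boundary lattice points is Σ gcd(|Δx|,|Δy|) = gcd(6,41) + gcd(12,23) + gcd(10,6) + gcd(16,12) = 1+1+2+4 = 8.
By Pick's theorem A = I + B/2 − 1, so I = 285 − 8/2 + 1 = 282.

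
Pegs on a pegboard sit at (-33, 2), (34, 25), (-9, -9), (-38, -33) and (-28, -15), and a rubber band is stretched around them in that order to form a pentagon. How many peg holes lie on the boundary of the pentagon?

The number of boundary lattice points is Σ gcd(|Δx|,|Δy|) = gcd(67,23) + gcd(43,34) + gcd(29,24) + gcd(10,18) + gcd(5,17) = 1+1+1+2+1 = 6.

6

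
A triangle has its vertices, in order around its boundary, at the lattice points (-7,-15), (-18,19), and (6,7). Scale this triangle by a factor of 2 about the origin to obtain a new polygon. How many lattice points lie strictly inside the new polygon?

1355

The shoelace formula gives twice the area as |[(-7)·19 − (-18)·(-15)] + [(-18)·7 − 6·19] + [6·(-15) − (-7)·7]| = 684, so the area is 342.
The number of boundary lattice points is Σ gcd(|Δx|,|Δy|) = gcd(11,34) + gcd(24,12) + gcd(13,22) = 1+12+1 = 14.
Scaling by 2 multiplies the area by 2² = 4 (so the new area is 1368) and multiplies the boundary lattice-point count by 2, giving 28.
By Pick's theorem, the interior count of the dilated polygon is 1368 − 28/2 + 1 = 1355.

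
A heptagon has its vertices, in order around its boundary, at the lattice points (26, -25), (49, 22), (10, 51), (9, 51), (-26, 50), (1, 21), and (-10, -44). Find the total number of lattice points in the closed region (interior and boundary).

By the shoelace formula, twice the signed area is |(26·22 − 49·(-25)) + (49·51 − 10·22) + (10·51 − 9·51) + (9·50 − (-26)·51) + ((-26)·21 − 1·50) + (1·(-44) − (-10)·21) + ((-10)·(-25) − 26·(-44))| = 6867, so the area is 3433.5.
Summing gcd(|Δx|,|Δy|) over the edges gives the boundary count: gcd(23,47) + gcd(39,29) + gcd(1,0) + gcd(35,1) + gcd(27,29) + gcd(11,65) + gcd(36,19) = 1+1+1+1+1+1+1 = 7.
Pick's theorem gives I = A − B/2 + 1 = 3433.5 − 7/2 + 1 = 3431, so the closed region contains I + B = 3431 + 7 = 3438 lattice points.

3438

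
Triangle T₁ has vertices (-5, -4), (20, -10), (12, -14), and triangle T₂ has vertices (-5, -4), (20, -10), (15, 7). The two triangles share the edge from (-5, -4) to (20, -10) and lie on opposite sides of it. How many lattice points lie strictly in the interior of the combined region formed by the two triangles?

The union is the simple quadrilateral with vertices (-5, -4), (12, -14), (20, -10), (15, 7) in order.
The shoelace formula gives twice the area as |((-5)·(-14) − 12·(-4)) + (12·(-10) − 20·(-14)) + (20·7 − 15·(-10)) + (15·(-4) − (-5)·7)| = 543, so the area is 271.5.
Along each edge there are gcd(|Δx|,|Δy|)+1 lattice points, so counting each shared vertex once the boundary has gcd(17,10) + gcd(8,4) + gcd(5,17) + gcd(20,11) = 1+4+1+1 = 7.
By Pick's theorem I = A − B/2 + 1 = 271.5 − 7/2 + 1 = 269.

269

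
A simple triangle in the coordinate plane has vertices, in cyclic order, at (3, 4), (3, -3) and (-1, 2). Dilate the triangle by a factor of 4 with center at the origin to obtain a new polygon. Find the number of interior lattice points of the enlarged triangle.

205

Using the shoelace formula, 2A = |[3·(-3) − 3·4] + [3·2 − (-1)·(-3)] + [(-1)·4 − 3·2]| = 28, so the area is 14.
The number of boundary lattice points is Σ gcd(|Δx|,|Δy|) = gcd(0,7) + gcd(4,5) + gcd(4,2) = 7+1+2 = 10.
Scaling by 4 multiplies the area by 4² = 16 (so the new area is 224) and multiplies the boundary lattice-point count by 4, giving 40.
By Pick's theorem, the interior count of the dilated polygon is 224 − 40/2 + 1 = 205.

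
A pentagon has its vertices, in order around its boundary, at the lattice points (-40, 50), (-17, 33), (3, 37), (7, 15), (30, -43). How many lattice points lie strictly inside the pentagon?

1188

Using the shoelace formula, 2A = |((-40)·33 − (-17)·50) + ((-17)·37 − 3·33) + (3·15 − 7·37) + (7·(-43) − 30·15) + (30·50 − (-40)·(-43))| = 2383, so the area is 2383/2.
The number of boundary lattice points is Σ gcd(|Δx|,|Δy|) = gcd(23,17) + gcd(20,4) + gcd(4,22) + gcd(23,58) + gcd(70,93) = 1+4+2+1+1 = 9.
By Pick's theorem A = I + B/2 − 1, so I = 2383/2 − 9/2 + 1 = 1188.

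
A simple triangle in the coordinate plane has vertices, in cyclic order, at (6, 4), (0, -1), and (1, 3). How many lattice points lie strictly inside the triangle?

9

The shoelace formula gives twice the area as |(6·(-1) − 0·4) + (0·3 − 1·(-1)) + (1·4 − 6·3)| = 19, so the area is 19/2.
Along each edge there are gcd(|Δx|,|Δy|)+1 lattice points, so counting each shared vertex once the boundary has gcd(6,5) + gcd(1,4) + gcd(5,1) = 1+1+1 = 3.
Pick's theorem gives I = A − B/2 + 1 = 19/2 − 3/2 + 1 = 9.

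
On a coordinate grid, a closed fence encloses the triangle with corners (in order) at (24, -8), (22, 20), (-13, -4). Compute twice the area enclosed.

By the shoelace formula, twice the signed area is |(24·20 − 22·(-8)) + (22·(-4) − (-13)·20) + ((-13)·(-8) − 24·(-4))| = 1028, so the area is 514.

1028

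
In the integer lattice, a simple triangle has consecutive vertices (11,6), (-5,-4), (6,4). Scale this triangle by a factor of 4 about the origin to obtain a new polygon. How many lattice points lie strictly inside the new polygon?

137

The shoelace formula gives twice the area as |[11·(-4) − (-5)·6] + [(-5)·4 − 6·(-4)] + [6·6 − 11·4]| = 18, so the area is 9.
The number of boundary lattice points is Σ gcd(|Δx|,|Δy|) = gcd(16,10) + gcd(11,8) + gcd(5,2) = 2+1+1 = 4.
Scaling by 4 multiplies the area by 4² = 16 (so the new area is 144) and multiplies the boundary lattice-point count by 4, giving 16.
By Pick's theorem, the interior count of the dilated polygon is 144 − 16/2 + 1 = 137.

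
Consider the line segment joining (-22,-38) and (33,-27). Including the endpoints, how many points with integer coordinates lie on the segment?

The number of lattice points on a segment between lattice points is gcd(|Δx|,|Δy|) + 1 = gcd(55,11) + 1 = 11 + 1 = 12.

12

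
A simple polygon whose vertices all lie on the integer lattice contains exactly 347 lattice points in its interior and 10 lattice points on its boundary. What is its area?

By Pick's theorem, A = I + B/2 − 1 = 347 + 10/2 − 1 = 351.

351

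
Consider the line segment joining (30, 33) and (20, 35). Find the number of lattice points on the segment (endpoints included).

3

The number of lattice points on a segment between lattice points is gcd(|Δx|,|Δy|) + 1 = gcd(10,2) + 1 = 2 + 1 = 3.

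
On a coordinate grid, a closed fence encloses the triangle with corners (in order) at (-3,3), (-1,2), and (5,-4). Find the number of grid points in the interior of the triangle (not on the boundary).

The shoelace formula gives twice the area as |((-3)·2 − (-1)·3) + ((-1)·(-4) − 5·2) + (5·3 − (-3)·(-4))| = 6, so the area is 3.
The number of boundary lattice points is Σ gcd(|Δx|,|Δy|) = gcd(2,1) + gcd(6,6) + gcd(8,7) = 1+6+1 = 8.
Pick's theorem gives I = A − B/2 + 1 = 3 − 8/2 + 1 = 0.

0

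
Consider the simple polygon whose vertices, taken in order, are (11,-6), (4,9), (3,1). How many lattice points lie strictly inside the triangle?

Using the shoelace formula, 2A = |[11·9 − 4·(-6)] + [4·1 − 3·9] + [3·(-6) − 11·1]| = 71, so the area is 71/2.
Summing gcd(|Δx|,|Δy|) over the edges gives the boundary count: gcd(7,15) + gcd(1,8) + gcd(8,7) = 1+1+1 = 3.
Pick's theorem gives I = A − B/2 + 1 = 71/2 − 3/2 + 1 = 35.

35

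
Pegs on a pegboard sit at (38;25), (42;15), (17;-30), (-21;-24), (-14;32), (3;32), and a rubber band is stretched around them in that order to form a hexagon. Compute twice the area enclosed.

5726

The shoelace formula gives twice the area as |[38·15 − 42·25] + [42·(-30) − 17·15] + [17·(-24) − (-21)·(-30)] + [(-21)·32 − (-14)·(-24)] + [(-14)·32 − 3·32] + [3·25 − 38·32]| = 5726, so the area is 2863.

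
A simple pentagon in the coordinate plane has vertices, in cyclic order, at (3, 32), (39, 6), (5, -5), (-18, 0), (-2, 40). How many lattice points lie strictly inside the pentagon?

1219

By the shoelace formula, twice the signed area is |(3·6 − 39·32) + (39·(-5) − 5·6) + (5·0 − (-18)·(-5)) + ((-18)·40 − (-2)·0) + ((-2)·32 − 3·40)| = 2449, so the area is 1224.5.
Along each edge there are gcd(|Δx|,|Δy|)+1 lattice points, so counting each shared vertex once the boundary has gcd(36,26) + gcd(34,11) + gcd(23,5) + gcd(16,40) + gcd(5,8) = 2+1+1+8+1 = 13.
By Pick's theorem A = I + B/2 − 1, so I = 1224.5 − 13/2 + 1 = 1219.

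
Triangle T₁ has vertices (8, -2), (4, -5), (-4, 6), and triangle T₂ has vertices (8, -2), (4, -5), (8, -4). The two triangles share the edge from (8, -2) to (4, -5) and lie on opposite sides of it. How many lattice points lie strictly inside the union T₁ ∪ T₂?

The union is the simple quadrilateral with vertices (8, -2), (-4, 6), (4, -5), (8, -4) in order.
By the shoelace formula, twice the signed area is |(8·6 − (-4)·(-2)) + ((-4)·(-5) − 4·6) + (4·(-4) − 8·(-5)) + (8·(-2) − 8·(-4))| = 76, so the area is 38.
Along each edge there are gcd(|Δx|,|Δy|)+1 lattice points, so counting each shared vertex once the boundary has gcd(12,8) + gcd(8,11) + gcd(4,1) + gcd(0,2) = 4+1+1+2 = 8.
By Pick's theorem I = A − B/2 + 1 = 38 − 8/2 + 1 = 35.

35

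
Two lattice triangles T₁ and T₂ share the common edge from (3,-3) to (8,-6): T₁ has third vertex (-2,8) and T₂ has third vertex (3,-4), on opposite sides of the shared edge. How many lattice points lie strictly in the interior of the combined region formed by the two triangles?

21

The union is the simple quadrilateral with vertices (3,-3), (-2,8), (8,-6), (3,-4) in order.
By the shoelace formula, twice the signed area is |(3·8 − (-2)·(-3)) + ((-2)·(-6) − 8·8) + (8·(-4) − 3·(-6)) + (3·(-3) − 3·(-4))| = 45, so the area is 22.5.
Summing gcd(|Δx|,|Δy|) over the edges gives the boundary count: gcd(5,11) + gcd(10,14) + gcd(5,2) + gcd(0,1) = 1+2+1+1 = 5.
By Pick's theorem I = A − B/2 + 1 = 22.5 − 5/2 + 1 = 21.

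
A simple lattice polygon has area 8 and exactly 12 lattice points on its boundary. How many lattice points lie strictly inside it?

From Pick's theorem, I = A − B/2 + 1 = 8 − 12/2 + 1 = 3.

3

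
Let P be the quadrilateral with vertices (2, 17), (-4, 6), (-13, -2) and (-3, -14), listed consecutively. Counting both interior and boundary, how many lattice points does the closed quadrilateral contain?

By the shoelace formula, twice the signed area is |(2·6 − (-4)·17) + ((-4)·(-2) − (-13)·6) + ((-13)·(-14) − (-3)·(-2)) + ((-3)·17 − 2·(-14))| = 319, so the area is 159.5.
The number of boundary lattice points is Σ gcd(|Δx|,|Δy|) = gcd(6,11) + gcd(9,8) + gcd(10,12) + gcd(5,31) = 1+1+2+1 = 5.
Pick's theorem gives I = A − B/2 + 1 = 159.5 − 5/2 + 1 = 158, so the closed region contains I + B = 158 + 5 = 163 lattice points.

163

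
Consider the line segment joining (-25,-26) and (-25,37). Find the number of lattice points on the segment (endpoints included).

The number of lattice points on a segment between lattice points is gcd(|Δx|,|Δy|) + 1 = gcd(0,63) + 1 = 63 + 1 = 64.

64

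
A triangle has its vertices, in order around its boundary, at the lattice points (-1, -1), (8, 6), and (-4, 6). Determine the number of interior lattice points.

The shoelace formula gives twice the area as |((-1)·6 − 8·(-1)) + (8·6 − (-4)·6) + ((-4)·(-1) − (-1)·6)| = 84, so the area is 42.
The number of boundary lattice points is Σ gcd(|Δx|,|Δy|) = gcd(9,7) + gcd(12,0) + gcd(3,7) = 1+12+1 = 14.
Pick's theorem gives I = A − B/2 + 1 = 42 − 14/2 + 1 = 36.

36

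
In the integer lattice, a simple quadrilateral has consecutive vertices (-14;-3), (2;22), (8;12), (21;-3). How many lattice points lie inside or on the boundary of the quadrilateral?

438

Using the shoelace formula, 2A = |((-14)·22 − 2·(-3)) + (2·12 − 8·22) + (8·(-3) − 21·12) + (21·(-3) − (-14)·(-3))| = 835, so the area is 835/2.
The number of boundary lattice points is Σ gcd(|Δx|,|Δy|) = gcd(16,25) + gcd(6,10) + gcd(13,15) + gcd(35,0) = 1+2+1+35 = 39.
Pick's theorem gives I = A − B/2 + 1 = 835/2 − 39/2 + 1 = 399, so the closed region contains I + B = 399 + 39 = 438 lattice points.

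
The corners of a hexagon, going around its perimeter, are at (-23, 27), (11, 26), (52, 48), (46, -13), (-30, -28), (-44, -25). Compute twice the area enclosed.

By the shoelace formula, twice the signed area is |((-23)·26 − 11·27) + (11·48 − 52·26) + (52·(-13) − 46·48) + (46·(-28) − (-30)·(-13)) + ((-30)·(-25) − (-44)·(-28)) + ((-44)·27 − (-23)·(-25))| = 8526, so the area is 4263.

8526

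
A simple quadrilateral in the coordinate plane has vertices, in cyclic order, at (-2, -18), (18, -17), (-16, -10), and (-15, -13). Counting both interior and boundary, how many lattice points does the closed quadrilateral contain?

107

Using the shoelace formula, 2A = |[(-2)·(-17) − 18·(-18)] + [18·(-10) − (-16)·(-17)] + [(-16)·(-13) − (-15)·(-10)] + [(-15)·(-18) − (-2)·(-13)]| = 208, so the area is 104.
Along each edge there are gcd(|Δx|,|Δy|)+1 lattice points, so counting each shared vertex once the boundary has gcd(20,1) + gcd(34,7) + gcd(1,3) + gcd(13,5) = 1+1+1+1 = 4.
Pick's theorem gives I = A − B/2 + 1 = 104 − 4/2 + 1 = 103, so the closed region contains I + B = 103 + 4 = 107 lattice points.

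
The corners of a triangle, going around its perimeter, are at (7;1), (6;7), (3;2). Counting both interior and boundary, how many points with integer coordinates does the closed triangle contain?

By the shoelace formula, twice the signed area is |(7·7 − 6·1) + (6·2 − 3·7) + (3·1 − 7·2)| = 23, so the area is 23/2.
Summing gcd(|Δx|,|Δy|) over the edges gives the boundary count: gcd(1,6) + gcd(3,5) + gcd(4,1) = 1+1+1 = 3.
Pick's theorem gives I = A − B/2 + 1 = 23/2 − 3/2 + 1 = 11, so the closed region contains I + B = 11 + 3 = 14 lattice points.

14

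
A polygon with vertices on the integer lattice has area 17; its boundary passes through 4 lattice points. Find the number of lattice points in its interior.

16

Pick's theorem A = I + B/2 − 1 rearranges to I = A − B/2 + 1 = 17 − 4/2 + 1 = 16.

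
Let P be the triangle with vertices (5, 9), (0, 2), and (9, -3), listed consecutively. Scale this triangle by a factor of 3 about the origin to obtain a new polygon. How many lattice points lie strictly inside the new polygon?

The shoelace formula gives twice the area as |[5·2 − 0·9] + [0·(-3) − 9·2] + [9·9 − 5·(-3)]| = 88, so the area is 44.
Along each edge there are gcd(|Δx|,|Δy|)+1 lattice points, so counting each shared vertex once the boundary has gcd(5,7) + gcd(9,5) + gcd(4,12) = 1+1+4 = 6.
Scaling by 3 multiplies the area by 3² = 9 (so the new area is 396) and multiplies the boundary lattice-point count by 3, giving 18.
By Pick's theorem, the interior count of the dilated polygon is 396 − 18/2 + 1 = 388.

388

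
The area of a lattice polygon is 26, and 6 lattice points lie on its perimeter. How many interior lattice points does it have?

Pick's theorem A = I + B/2 − 1 rearranges to I = A − B/2 + 1 = 26 − 6/2 + 1 = 24.

24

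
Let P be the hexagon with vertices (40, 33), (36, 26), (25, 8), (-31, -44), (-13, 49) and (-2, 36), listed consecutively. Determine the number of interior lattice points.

The shoelace formula gives twice the area as |(40·26 − 36·33) + (36·8 − 25·26) + (25·(-44) − (-31)·8) + ((-31)·49 − (-13)·(-44)) + ((-13)·36 − (-2)·49) + ((-2)·33 − 40·36)| = 5329, so the area is 5329/2.
The number of boundary lattice points is Σ gcd(|Δx|,|Δy|) = gcd(4,7) + gcd(11,18) + gcd(56,52) + gcd(18,93) + gcd(11,13) + gcd(42,3) = 1+1+4+3+1+3 = 13.
Pick's theorem gives I = A − B/2 + 1 = 5329/2 − 13/2 + 1 = 2659.

2659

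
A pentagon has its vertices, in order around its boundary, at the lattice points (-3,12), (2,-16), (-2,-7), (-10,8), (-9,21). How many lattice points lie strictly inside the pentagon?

The shoelace formula gives twice the area as |((-3)·(-16) − 2·12) + (2·(-7) − (-2)·(-16)) + ((-2)·8 − (-10)·(-7)) + ((-10)·21 − (-9)·8) + ((-9)·12 − (-3)·21)| = 291, so the area is 145.5.
Along each edge there are gcd(|Δx|,|Δy|)+1 lattice points, so counting each shared vertex once the boundary has gcd(5,28) + gcd(4,9) + gcd(8,15) + gcd(1,13) + gcd(6,9) = 1+1+1+1+3 = 7.
By Pick's theorem A = I + B/2 − 1, so I = 145.5 − 7/2 + 1 = 143.

143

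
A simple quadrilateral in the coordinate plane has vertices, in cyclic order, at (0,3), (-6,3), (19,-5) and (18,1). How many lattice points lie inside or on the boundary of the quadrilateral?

83

By the shoelace formula, twice the signed area is |[0·3 − (-6)·3] + [(-6)·(-5) − 19·3] + [19·1 − 18·(-5)] + [18·3 − 0·1]| = 154, so the area is 77.
Along each edge there are gcd(|Δx|,|Δy|)+1 lattice points, so counting each shared vertex once the boundary has gcd(6,0) + gcd(25,8) + gcd(1,6) + gcd(18,2) = 6+1+1+2 = 10.
Pick's theorem gives I = A − B/2 + 1 = 77 − 10/2 + 1 = 73, so the closed region contains I + B = 73 + 10 = 83 lattice points.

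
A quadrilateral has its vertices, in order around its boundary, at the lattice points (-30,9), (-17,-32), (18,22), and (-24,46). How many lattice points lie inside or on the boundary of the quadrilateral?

1923

By the shoelace formula, twice the signed area is |[(-30)·(-32) − (-17)·9] + [(-17)·22 − 18·(-32)] + [18·46 − (-24)·22] + [(-24)·9 − (-30)·46]| = 3835, so the area is 3835/2.
The number of boundary lattice points is Σ gcd(|Δx|,|Δy|) = gcd(13,41) + gcd(35,54) + gcd(42,24) + gcd(6,37) = 1+1+6+1 = 9.
Pick's theorem gives I = A − B/2 + 1 = 3835/2 − 9/2 + 1 = 1914, so the closed region contains I + B = 1914 + 9 = 1923 lattice points.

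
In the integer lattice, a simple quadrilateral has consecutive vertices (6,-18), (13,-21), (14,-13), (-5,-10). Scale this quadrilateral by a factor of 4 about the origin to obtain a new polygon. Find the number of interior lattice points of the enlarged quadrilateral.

1417

By the shoelace formula, twice the signed area is |(6·(-21) − 13·(-18)) + (13·(-13) − 14·(-21)) + (14·(-10) − (-5)·(-13)) + ((-5)·(-18) − 6·(-10))| = 178, so the area is 89.
Along each edge there are gcd(|Δx|,|Δy|)+1 lattice points, so counting each shared vertex once the boundary has gcd(7,3) + gcd(1,8) + gcd(19,3) + gcd(11,8) = 1+1+1+1 = 4.
Scaling by 4 multiplies the area by 4² = 16 (so the new area is 1424) and multiplies the boundary lattice-point count by 4, giving 16.
By Pick's theorem, the interior count of the dilated polygon is 1424 − 16/2 + 1 = 1417.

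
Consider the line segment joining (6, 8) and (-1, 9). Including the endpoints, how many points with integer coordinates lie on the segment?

2

The number of lattice points on a segment between lattice points is gcd(|Δx|,|Δy|) + 1 = gcd(7,1) + 1 = 1 + 1 = 2.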